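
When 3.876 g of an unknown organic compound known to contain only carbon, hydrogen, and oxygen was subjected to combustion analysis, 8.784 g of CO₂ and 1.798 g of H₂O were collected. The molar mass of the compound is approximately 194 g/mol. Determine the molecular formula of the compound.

C10H10O4

mol C = 8.784 g CO₂ ÷ 44.009 g/mol = 0.19960 mol
mol H = 2 × 1.798 g H₂O ÷ 18.015 g/mol = 0.19961 mol
mass O = 3.876 − (2.3973 + 0.20121) = 1.2774 g → mol O = 1.2774 ÷ 15.999 = 0.079846 mol
Divide by the smallest (0.079846 mol): C 2.500, H 2.500, O 1.000
Multiplying each by 2 gives whole numbers: C 5.00, H 5.00, O 2.00
Empirical formula: C5H5O2
Empirical-formula mass = 97.09 g/mol; 194 ÷ 97.09 ≈ 2, so the molecular formula is C10H10O4.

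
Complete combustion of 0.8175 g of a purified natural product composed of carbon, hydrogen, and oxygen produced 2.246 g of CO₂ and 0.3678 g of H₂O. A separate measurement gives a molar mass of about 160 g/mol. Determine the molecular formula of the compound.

mol C = 2.246 g CO₂ ÷ 44.009 g/mol = 0.051035 mol
mol H = 2 × 0.3678 g H₂O ÷ 18.015 g/mol = 0.040833 mol
mass O = 0.8175 − (0.61298 + 0.041159) = 0.16336 g → mol O = 0.16336 ÷ 15.999 = 0.010211 mol
Divide by the smallest (0.010211 mol): C 4.998, H 3.999, O 1.000
Empirical formula: C5H4O
Empirical-formula mass = 80.09 g/mol; 160 ÷ 80.09 ≈ 2, so the molecular formula is C10H8O2.

C10H8O2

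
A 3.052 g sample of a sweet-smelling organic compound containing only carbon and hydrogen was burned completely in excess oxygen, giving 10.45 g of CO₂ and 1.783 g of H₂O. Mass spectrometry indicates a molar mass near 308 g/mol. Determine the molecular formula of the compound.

mol C = 10.45 g CO₂ ÷ 44.009 g/mol = 0.23745 mol
mol H = 2 × 1.783 g H₂O ÷ 18.015 g/mol = 0.19795 mol
Divide by the smallest (0.19795 mol): C 1.200, H 1.000
Multiplying each by 5 gives whole numbers: C 6.00, H 5.00
Empirical formula: C6H5
Empirical-formula mass = 77.11 g/mol; 308 ÷ 77.11 ≈ 4, so the molecular formula is C24H20.

C24H20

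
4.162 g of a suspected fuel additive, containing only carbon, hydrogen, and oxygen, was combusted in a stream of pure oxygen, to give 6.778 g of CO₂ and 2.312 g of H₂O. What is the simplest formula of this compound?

C6H10O5

mol C = 6.778 g CO₂ ÷ 44.009 g/mol = 0.15401 mol
mol H = 2 × 2.312 g H₂O ÷ 18.015 g/mol = 0.25667 mol
mass O = 4.162 − (1.8499 + 0.25873) = 2.0534 g → mol O = 2.0534 ÷ 15.999 = 0.12835 mol
Divide by the smallest (0.12835 mol): C 1.200, H 2.000, O 1.000
Multiplying each by 5 gives whole numbers: C 6.00, H 10.00, O 5.00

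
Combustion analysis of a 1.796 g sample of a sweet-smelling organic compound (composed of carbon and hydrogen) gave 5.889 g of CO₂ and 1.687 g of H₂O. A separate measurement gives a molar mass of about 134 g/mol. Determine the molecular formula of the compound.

C10H14

mol C = 5.889 g CO₂ ÷ 44.009 g/mol = 0.13381 mol
mol H = 2 × 1.687 g H₂O ÷ 18.015 g/mol = 0.18729 mol
Divide by the smallest (0.13381 mol): C 1.000, H 1.400
Multiplying each by 5 gives whole numbers: C 5.00, H 7.00
Empirical formula: C5H7
Empirical-formula mass = 67.11 g/mol; 134 ÷ 67.11 ≈ 2, so the molecular formula is C10H14.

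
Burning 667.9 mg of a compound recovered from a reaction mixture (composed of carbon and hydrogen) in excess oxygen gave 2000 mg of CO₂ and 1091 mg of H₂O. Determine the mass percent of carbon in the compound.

81.73%

mol C = 2.000 g CO₂ ÷ 44.009 g/mol = 0.045445 mol
mol H = 2 × 1.091 g H₂O ÷ 18.015 g/mol = 0.12112 mol
mass % C = 0.54584 g ÷ 0.6679 g × 100%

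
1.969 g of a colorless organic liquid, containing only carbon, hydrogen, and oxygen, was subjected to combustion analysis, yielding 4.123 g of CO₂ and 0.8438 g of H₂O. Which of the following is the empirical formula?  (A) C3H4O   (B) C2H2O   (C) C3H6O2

(B) C2H2O

mol C = 4.123 g CO₂ ÷ 44.009 g/mol = 0.093685 mol
mol H = 2 × 0.8438 g H₂O ÷ 18.015 g/mol = 0.093677 mol
mass O = 1.969 − (1.1253 + 0.094427) = 0.74932 g → mol O = 0.74932 ÷ 15.999 = 0.046835 mol
Divide by the smallest (0.046835 mol): C 2.000, H 2.000, O 1.000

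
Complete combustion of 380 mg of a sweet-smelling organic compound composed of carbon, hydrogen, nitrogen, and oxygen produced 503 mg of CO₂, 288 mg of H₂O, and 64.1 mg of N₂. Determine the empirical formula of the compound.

mol C = 0.503 g CO₂ ÷ 44.009 g/mol = 0.01143 mol
mol H = 2 × 0.288 g H₂O ÷ 18.015 g/mol = 0.03197 mol
mol N = 2 × 0.0641 g N₂ ÷ 28.014 g/mol = 0.004576 mol
mass O = 0.380 − (0.1373 + 0.03223 + 0.06410) = 0.1464 g → mol O = 0.1464 ÷ 15.999 = 0.009150 mol
Divide by the smallest (0.004576 mol): C 2.498, H 6.987, N 1.000, O 1.999
Multiplying each by 2 gives whole numbers: C 5.00, H 13.97, N 2.00, O 4.00

C5H14N2O4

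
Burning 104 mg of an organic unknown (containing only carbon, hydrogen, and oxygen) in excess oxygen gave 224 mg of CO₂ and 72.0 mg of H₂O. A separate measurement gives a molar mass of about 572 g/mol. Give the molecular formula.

C28H44O12

mol C = 0.224 g CO₂ ÷ 44.009 g/mol = 0.005090 mol
mol H = 2 × 0.0720 g H₂O ÷ 18.015 g/mol = 0.007993 mol
mass O = 0.104 − (0.06113 + 0.008057) = 0.03481 g → mol O = 0.03481 ÷ 15.999 = 0.002176 mol
Divide by the smallest (0.002176 mol): C 2.339, H 3.674, O 1.000
Multiplying each by 3 gives whole numbers: C 7.02, H 11.02, O 3.00
Empirical formula: C7H11O3
Empirical-formula mass = 143.16 g/mol; 572 ÷ 143.16 ≈ 4, so the molecular formula is C28H44O12.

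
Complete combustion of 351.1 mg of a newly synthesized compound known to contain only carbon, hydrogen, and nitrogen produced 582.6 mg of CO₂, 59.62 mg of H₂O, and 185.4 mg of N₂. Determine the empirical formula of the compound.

mol C = 0.5826 g CO₂ ÷ 44.009 g/mol = 0.013238 mol
mol H = 2 × 0.05962 g H₂O ÷ 18.015 g/mol = 0.0066189 mol
mol N = 2 × 0.1854 g N₂ ÷ 28.014 g/mol = 0.013236 mol
Divide by the smallest (0.0066189 mol): C 2.000, H 1.000, N 2.000

C2HN2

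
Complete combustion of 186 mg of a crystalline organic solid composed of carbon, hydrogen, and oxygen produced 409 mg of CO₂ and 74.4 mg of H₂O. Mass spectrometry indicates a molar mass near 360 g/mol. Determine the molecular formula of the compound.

C18H16O8

mol C = 0.409 g CO₂ ÷ 44.009 g/mol = 0.009294 mol
mol H = 2 × 0.0744 g H₂O ÷ 18.015 g/mol = 0.008260 mol
mass O = 0.186 − (0.1116 + 0.008326) = 0.06605 g → mol O = 0.06605 ÷ 15.999 = 0.004128 mol
Divide by the smallest (0.004128 mol): C 2.251, H 2.001, O 1.000
Multiplying each by 4 gives whole numbers: C 9.00, H 8.00, O 4.00
Empirical formula: C9H8O4
Empirical-formula mass = 180.16 g/mol; 360 ÷ 180.16 ≈ 2, so the molecular formula is C18H16O8.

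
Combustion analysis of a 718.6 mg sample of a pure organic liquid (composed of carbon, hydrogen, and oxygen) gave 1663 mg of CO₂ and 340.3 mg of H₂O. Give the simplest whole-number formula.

C8H8O3

mol C = 1.663 g CO₂ ÷ 44.009 g/mol = 0.037788 mol
mol H = 2 × 0.3403 g H₂O ÷ 18.015 g/mol = 0.037780 mol
mass O = 0.7186 − (0.45387 + 0.038082) = 0.22665 g → mol O = 0.22665 ÷ 15.999 = 0.014166 mol
Divide by the smallest (0.014166 mol): C 2.667, H 2.667, O 1.000
Multiplying each by 3 gives whole numbers: C 8.00, H 8.00, O 3.00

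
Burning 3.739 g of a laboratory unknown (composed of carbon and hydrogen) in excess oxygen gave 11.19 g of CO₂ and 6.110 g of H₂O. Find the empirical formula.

C3H8

mol C = 11.19 g CO₂ ÷ 44.009 g/mol = 0.25427 mol
mol H = 2 × 6.110 g H₂O ÷ 18.015 g/mol = 0.67832 mol
Divide by the smallest (0.25427 mol): C 1.000, H 2.668
Multiplying each by 3 gives whole numbers: C 3.00, H 8.00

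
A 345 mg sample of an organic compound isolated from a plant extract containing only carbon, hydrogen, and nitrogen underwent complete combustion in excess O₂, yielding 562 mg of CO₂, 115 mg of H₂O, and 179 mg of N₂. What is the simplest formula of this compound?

CHN

mol C = 0.562 g CO₂ ÷ 44.009 g/mol = 0.01277 mol
mol H = 2 × 0.115 g H₂O ÷ 18.015 g/mol = 0.01277 mol
mol N = 2 × 0.179 g N₂ ÷ 28.014 g/mol = 0.01278 mol
Divide by the smallest (0.01277 mol): C 1.000, H 1.000, N 1.001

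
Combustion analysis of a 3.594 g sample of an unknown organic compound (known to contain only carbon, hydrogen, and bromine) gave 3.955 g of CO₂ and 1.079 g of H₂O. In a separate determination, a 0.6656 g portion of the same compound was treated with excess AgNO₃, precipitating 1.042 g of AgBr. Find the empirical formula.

mol C = 3.955 g CO₂ ÷ 44.009 g/mol = 0.089868 mol
mol H = 2 × 1.079 g H₂O ÷ 18.015 g/mol = 0.11979 mol
From the AgBr data: mol Br per gram of compound = (1.042 ÷ 187.772) ÷ 0.6656 = 0.0083373 mol/g, so in the 3.594 g combustion sample mol Br = 0.029964 mol
Divide by the smallest (0.029964 mol): C 2.999, H 3.998, Br 1.000

C3H4Br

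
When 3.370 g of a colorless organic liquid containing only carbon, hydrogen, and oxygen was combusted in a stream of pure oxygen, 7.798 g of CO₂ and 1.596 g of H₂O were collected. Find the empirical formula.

mol C = 7.798 g CO₂ ÷ 44.009 g/mol = 0.17719 mol
mol H = 2 × 1.596 g H₂O ÷ 18.015 g/mol = 0.17719 mol
mass O = 3.370 − (2.1282 + 0.17860) = 1.0632 g → mol O = 1.0632 ÷ 15.999 = 0.066451 mol
Divide by the smallest (0.066451 mol): C 2.666, H 2.666, O 1.000
Multiplying each by 3 gives whole numbers: C 8.00, H 8.00, O 3.00

C8H8O3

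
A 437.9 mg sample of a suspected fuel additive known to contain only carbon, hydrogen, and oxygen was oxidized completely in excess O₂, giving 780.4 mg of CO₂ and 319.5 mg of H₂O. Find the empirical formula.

mol C = 0.7804 g CO₂ ÷ 44.009 g/mol = 0.017733 mol
mol H = 2 × 0.3195 g H₂O ÷ 18.015 g/mol = 0.035470 mol
mass O = 0.4379 − (0.21299 + 0.035754) = 0.18916 g → mol O = 0.18916 ÷ 15.999 = 0.011823 mol
Divide by the smallest (0.011823 mol): C 1.500, H 3.000, O 1.000
Multiplying each by 2 gives whole numbers: C 3.00, H 6.00, O 2.00

C3H6O2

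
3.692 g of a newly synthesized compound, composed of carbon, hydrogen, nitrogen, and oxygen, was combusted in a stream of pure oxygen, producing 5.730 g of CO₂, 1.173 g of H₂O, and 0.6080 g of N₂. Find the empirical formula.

C3H3NO2

mol C = 5.730 g CO₂ ÷ 44.009 g/mol = 0.13020 mol
mol H = 2 × 1.173 g H₂O ÷ 18.015 g/mol = 0.13022 mol
mol N = 2 × 0.6080 g N₂ ÷ 28.014 g/mol = 0.043407 mol
mass O = 3.692 − (1.5638 + 0.13127 + 0.60800) = 1.3889 g → mol O = 1.3889 ÷ 15.999 = 0.086811 mol
Divide by the smallest (0.043407 mol): C 3.000, H 3.000, N 1.000, O 2.000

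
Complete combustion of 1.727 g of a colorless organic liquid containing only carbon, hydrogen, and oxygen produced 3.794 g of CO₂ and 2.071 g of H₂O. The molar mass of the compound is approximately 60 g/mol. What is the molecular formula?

mol C = 3.794 g CO₂ ÷ 44.009 g/mol = 0.086210 mol
mol H = 2 × 2.071 g H₂O ÷ 18.015 g/mol = 0.22992 mol
mass O = 1.727 − (1.0355 + 0.23176) = 0.45978 g → mol O = 0.45978 ÷ 15.999 = 0.028738 mol
Divide by the smallest (0.028738 mol): C 3.000, H 8.001, O 1.000
Empirical formula: C3H8O
Empirical-formula mass = 60.10 g/mol; 60 ÷ 60.10 ≈ 1, so the molecular formula is C3H8O.

C3H8O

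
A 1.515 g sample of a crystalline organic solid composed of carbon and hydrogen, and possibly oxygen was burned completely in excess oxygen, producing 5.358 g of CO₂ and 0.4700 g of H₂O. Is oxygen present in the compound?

mol C = 5.358 g CO₂ ÷ 44.009 g/mol = 0.12175 mol
mol H = 2 × 0.4700 g H₂O ÷ 18.015 g/mol = 0.052179 mol
C and H together account for 1.5149 g — essentially the entire 1.515 g sample — so the compound contains no oxygen.

no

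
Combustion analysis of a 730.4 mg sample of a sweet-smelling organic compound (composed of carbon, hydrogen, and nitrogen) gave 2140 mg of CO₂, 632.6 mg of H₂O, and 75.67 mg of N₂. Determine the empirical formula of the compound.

mol C = 2.140 g CO₂ ÷ 44.009 g/mol = 0.048626 mol
mol H = 2 × 0.6326 g H₂O ÷ 18.015 g/mol = 0.070230 mol
mol N = 2 × 0.07567 g N₂ ÷ 28.014 g/mol = 0.0054023 mol
Divide by the smallest (0.0054023 mol): C 9.001, H 13.000, N 1.000

C9H13N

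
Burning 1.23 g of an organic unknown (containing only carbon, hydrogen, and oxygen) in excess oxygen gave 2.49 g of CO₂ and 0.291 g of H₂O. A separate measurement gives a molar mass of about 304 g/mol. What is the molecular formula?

C14H8O8

mol C = 2.49 g CO₂ ÷ 44.009 g/mol = 0.05658 mol
mol H = 2 × 0.291 g H₂O ÷ 18.015 g/mol = 0.03231 mol
mass O = 1.23 − (0.6796 + 0.03256) = 0.5179 g → mol O = 0.5179 ÷ 15.999 = 0.03237 mol
Divide by the smallest (0.03231 mol): C 1.751, H 1.000, O 1.002
Multiplying each by 4 gives whole numbers: C 7.01, H 4.00, O 4.01
Empirical formula: C7H4O4
Empirical-formula mass = 152.10 g/mol; 304 ÷ 152.10 ≈ 2, so the molecular formula is C14H8O8.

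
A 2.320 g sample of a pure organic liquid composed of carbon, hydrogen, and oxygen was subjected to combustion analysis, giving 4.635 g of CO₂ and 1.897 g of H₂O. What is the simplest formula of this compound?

C2H4O

mol C = 4.635 g CO₂ ÷ 44.009 g/mol = 0.10532 mol
mol H = 2 × 1.897 g H₂O ÷ 18.015 g/mol = 0.21060 mol
mass O = 2.320 − (1.2650 + 0.21229) = 0.84272 g → mol O = 0.84272 ÷ 15.999 = 0.052673 mol
Divide by the smallest (0.052673 mol): C 1.999, H 3.998, O 1.000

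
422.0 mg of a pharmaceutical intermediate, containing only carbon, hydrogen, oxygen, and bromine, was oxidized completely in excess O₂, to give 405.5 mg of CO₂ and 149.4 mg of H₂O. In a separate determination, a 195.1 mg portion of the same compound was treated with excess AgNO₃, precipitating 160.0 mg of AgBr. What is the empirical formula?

C5H9BrO5

mol C = 0.4055 g CO₂ ÷ 44.009 g/mol = 0.0092140 mol
mol H = 2 × 0.1494 g H₂O ÷ 18.015 g/mol = 0.016586 mol
From the AgBr data: mol Br per gram of compound = (0.1600 ÷ 187.772) ÷ 0.1951 = 0.0043675 mol/g, so in the 0.4220 g combustion sample mol Br = 0.0018431 mol
mass O = 0.4220 − (0.11067 + 0.016719 + 0.14727) = 0.14734 g → mol O = 0.14734 ÷ 15.999 = 0.0092094 mol
Divide by the smallest (0.0018431 mol): C 4.999, H 8.999, Br 1.000, O 4.997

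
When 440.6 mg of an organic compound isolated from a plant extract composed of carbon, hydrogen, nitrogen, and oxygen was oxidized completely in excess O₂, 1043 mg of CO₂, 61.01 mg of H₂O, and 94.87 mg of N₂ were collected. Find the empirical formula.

C7H2N2O

mol C = 1.043 g CO₂ ÷ 44.009 g/mol = 0.023700 mol
mol H = 2 × 0.06101 g H₂O ÷ 18.015 g/mol = 0.0067732 mol
mol N = 2 × 0.09487 g N₂ ÷ 28.014 g/mol = 0.0067730 mol
mass O = 0.4406 − (0.28466 + 0.0068274 + 0.094870) = 0.054245 g → mol O = 0.054245 ÷ 15.999 = 0.0033906 mol
Divide by the smallest (0.0033906 mol): C 6.990, H 1.998, N 1.998, O 1.000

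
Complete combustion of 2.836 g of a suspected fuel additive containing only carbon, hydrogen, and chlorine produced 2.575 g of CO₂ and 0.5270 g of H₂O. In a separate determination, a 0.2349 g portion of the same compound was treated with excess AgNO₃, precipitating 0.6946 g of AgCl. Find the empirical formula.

CHCl

mol C = 2.575 g CO₂ ÷ 44.009 g/mol = 0.058511 mol
mol H = 2 × 0.5270 g H₂O ÷ 18.015 g/mol = 0.058507 mol
From the AgCl data: mol Cl per gram of compound = (0.6946 ÷ 143.318) ÷ 0.2349 = 0.020632 mol/g, so in the 2.836 g combustion sample mol Cl = 0.058514 mol
Divide by the smallest (0.058507 mol): C 1.000, H 1.000, Cl 1.000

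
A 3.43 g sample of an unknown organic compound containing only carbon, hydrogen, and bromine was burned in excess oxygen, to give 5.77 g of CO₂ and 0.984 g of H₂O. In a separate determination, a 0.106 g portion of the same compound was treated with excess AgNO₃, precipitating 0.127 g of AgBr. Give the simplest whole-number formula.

mol C = 5.77 g CO₂ ÷ 44.009 g/mol = 0.1311 mol
mol H = 2 × 0.984 g H₂O ÷ 18.015 g/mol = 0.1092 mol
From the AgBr data: mol Br per gram of compound = (0.127 ÷ 187.772) ÷ 0.106 = 0.006381 mol/g, so in the 3.43 g combustion sample mol Br = 0.02189 mol
Divide by the smallest (0.02189 mol): C 5.991, H 4.991, Br 1.000

C6H5Br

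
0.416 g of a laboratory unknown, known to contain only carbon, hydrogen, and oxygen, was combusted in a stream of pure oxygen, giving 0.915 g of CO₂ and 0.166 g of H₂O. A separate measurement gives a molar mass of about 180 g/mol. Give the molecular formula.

mol C = 0.915 g CO₂ ÷ 44.009 g/mol = 0.02079 mol
mol H = 2 × 0.166 g H₂O ÷ 18.015 g/mol = 0.01843 mol
mass O = 0.416 − (0.2497 + 0.01858) = 0.1477 g → mol O = 0.1477 ÷ 15.999 = 0.009232 mol
Divide by the smallest (0.009232 mol): C 2.252, H 1.996, O 1.000
Multiplying each by 4 gives whole numbers: C 9.01, H 7.99, O 4.00
Empirical formula: C9H8O4
Empirical-formula mass = 180.16 g/mol; 180 ÷ 180.16 ≈ 1, so the molecular formula is C9H8O4.

C9H8O4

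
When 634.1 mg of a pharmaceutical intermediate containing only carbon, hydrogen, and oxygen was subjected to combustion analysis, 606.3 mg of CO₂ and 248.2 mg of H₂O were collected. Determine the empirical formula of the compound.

mol C = 0.6063 g CO₂ ÷ 44.009 g/mol = 0.013777 mol
mol H = 2 × 0.2482 g H₂O ÷ 18.015 g/mol = 0.027555 mol
mass O = 0.6341 − (0.16547 + 0.027775) = 0.44085 g → mol O = 0.44085 ÷ 15.999 = 0.027555 mol
Divide by the smallest (0.013777 mol): C 1.000, H 2.000, O 2.000

CH2O2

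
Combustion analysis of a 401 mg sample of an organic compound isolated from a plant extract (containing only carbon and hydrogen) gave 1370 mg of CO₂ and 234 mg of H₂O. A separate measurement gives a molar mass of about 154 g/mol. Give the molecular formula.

mol C = 1.37 g CO₂ ÷ 44.009 g/mol = 0.03113 mol
mol H = 2 × 0.234 g H₂O ÷ 18.015 g/mol = 0.02598 mol
Divide by the smallest (0.02598 mol): C 1.198, H 1.000
Multiplying each by 5 gives whole numbers: C 5.99, H 5.00
Empirical formula: C6H5
Empirical-formula mass = 77.11 g/mol; 154 ÷ 77.11 ≈ 2, so the molecular formula is C12H10.

C12H10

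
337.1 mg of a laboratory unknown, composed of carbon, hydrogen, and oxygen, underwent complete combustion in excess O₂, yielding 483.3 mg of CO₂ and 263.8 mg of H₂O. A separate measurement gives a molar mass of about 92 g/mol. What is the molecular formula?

C3H8O3

mol C = 0.4833 g CO₂ ÷ 44.009 g/mol = 0.010982 mol
mol H = 2 × 0.2638 g H₂O ÷ 18.015 g/mol = 0.029287 mol
mass O = 0.3371 − (0.13190 + 0.029521) = 0.17568 g → mol O = 0.17568 ÷ 15.999 = 0.010980 mol
Divide by the smallest (0.010980 mol): C 1.000, H 2.667, O 1.000
Multiplying each by 3 gives whole numbers: C 3.00, H 8.00, O 3.00
Empirical formula: C3H8O3
Empirical-formula mass = 92.09 g/mol; 92 ÷ 92.09 ≈ 1, so the molecular formula is C3H8O3.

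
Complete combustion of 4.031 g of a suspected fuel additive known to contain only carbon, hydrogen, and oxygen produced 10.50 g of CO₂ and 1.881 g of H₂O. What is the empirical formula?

mol C = 10.50 g CO₂ ÷ 44.009 g/mol = 0.23859 mol
mol H = 2 × 1.881 g H₂O ÷ 18.015 g/mol = 0.20883 mol
mass O = 4.031 − (2.8657 + 0.21050) = 0.95483 g → mol O = 0.95483 ÷ 15.999 = 0.059680 mol
Divide by the smallest (0.059680 mol): C 3.998, H 3.499, O 1.000
Multiplying each by 2 gives whole numbers: C 8.00, H 7.00, O 2.00

C8H7O2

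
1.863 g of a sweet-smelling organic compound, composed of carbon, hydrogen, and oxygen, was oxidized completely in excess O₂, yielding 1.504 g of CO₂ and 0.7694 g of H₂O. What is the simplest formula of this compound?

mol C = 1.504 g CO₂ ÷ 44.009 g/mol = 0.034175 mol
mol H = 2 × 0.7694 g H₂O ÷ 18.015 g/mol = 0.085418 mol
mass O = 1.863 − (0.41047 + 0.086101) = 1.3664 g → mol O = 1.3664 ÷ 15.999 = 0.085407 mol
Divide by the smallest (0.034175 mol): C 1.000, H 2.499, O 2.499
Multiplying each by 2 gives whole numbers: C 2.00, H 5.00, O 5.00

C2H5O5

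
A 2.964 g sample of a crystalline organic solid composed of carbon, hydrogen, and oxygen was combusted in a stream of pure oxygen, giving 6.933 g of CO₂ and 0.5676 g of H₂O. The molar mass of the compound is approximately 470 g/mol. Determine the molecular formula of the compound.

mol C = 6.933 g CO₂ ÷ 44.009 g/mol = 0.15754 mol
mol H = 2 × 0.5676 g H₂O ÷ 18.015 g/mol = 0.063014 mol
mass O = 2.964 − (1.8922 + 0.063518) = 1.0083 g → mol O = 1.0083 ÷ 15.999 = 0.063024 mol
Divide by the smallest (0.063014 mol): C 2.500, H 1.000, O 1.000
Multiplying each by 2 gives whole numbers: C 5.00, H 2.00, O 2.00
Empirical formula: C5H2O2
Empirical-formula mass = 94.07 g/mol; 470 ÷ 94.07 ≈ 5, so the molecular formula is C25H10O10.

C25H10O10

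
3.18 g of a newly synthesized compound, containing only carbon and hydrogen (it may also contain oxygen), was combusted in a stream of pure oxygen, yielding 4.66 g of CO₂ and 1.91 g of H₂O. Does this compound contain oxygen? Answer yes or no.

yes

mol C = 4.66 g CO₂ ÷ 44.009 g/mol = 0.1059 mol
mol H = 2 × 1.91 g H₂O ÷ 18.015 g/mol = 0.2120 mol
C and H account for only 1.486 g of the 3.18 g sample; the remaining 1.694 g must be oxygen.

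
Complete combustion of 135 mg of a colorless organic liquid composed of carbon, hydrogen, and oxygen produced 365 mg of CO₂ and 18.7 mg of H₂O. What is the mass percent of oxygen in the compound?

24.7%

mol C = 0.365 g CO₂ ÷ 44.009 g/mol = 0.008294 mol
mol H = 2 × 0.0187 g H₂O ÷ 18.015 g/mol = 0.002076 mol
mass O = 0.135 − (0.09962 + 0.002093) = 0.03329 g → mol O = 0.03329 ÷ 15.999 = 0.002081 mol
mass % O = 0.03329 g ÷ 0.135 g × 100%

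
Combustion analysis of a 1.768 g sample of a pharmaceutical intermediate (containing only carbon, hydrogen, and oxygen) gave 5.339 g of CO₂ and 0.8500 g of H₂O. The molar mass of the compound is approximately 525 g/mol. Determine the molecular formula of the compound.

C36H28O4

mol C = 5.339 g CO₂ ÷ 44.009 g/mol = 0.12132 mol
mol H = 2 × 0.8500 g H₂O ÷ 18.015 g/mol = 0.094366 mol
mass O = 1.768 − (1.4571 + 0.095121) = 0.21575 g → mol O = 0.21575 ÷ 15.999 = 0.013485 mol
Divide by the smallest (0.013485 mol): C 8.996, H 6.998, O 1.000
Empirical formula: C9H7O
Empirical-formula mass = 131.15 g/mol; 525 ÷ 131.15 ≈ 4, so the molecular formula is C36H28O4.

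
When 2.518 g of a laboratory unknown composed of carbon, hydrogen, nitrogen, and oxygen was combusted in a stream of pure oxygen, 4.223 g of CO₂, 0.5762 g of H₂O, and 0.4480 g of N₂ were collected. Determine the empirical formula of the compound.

mol C = 4.223 g CO₂ ÷ 44.009 g/mol = 0.095958 mol
mol H = 2 × 0.5762 g H₂O ÷ 18.015 g/mol = 0.063969 mol
mol N = 2 × 0.4480 g N₂ ÷ 28.014 g/mol = 0.031984 mol
mass O = 2.518 − (1.1525 + 0.064481 + 0.44800) = 0.85297 g → mol O = 0.85297 ÷ 15.999 = 0.053314 mol
Divide by the smallest (0.031984 mol): C 3.000, H 2.000, N 1.000, O 1.667
Multiplying each by 3 gives whole numbers: C 9.00, H 6.00, N 3.00, O 5.00

C9H6N3O5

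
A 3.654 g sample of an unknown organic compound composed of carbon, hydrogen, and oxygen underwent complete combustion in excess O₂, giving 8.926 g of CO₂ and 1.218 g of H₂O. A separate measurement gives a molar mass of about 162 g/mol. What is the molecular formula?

C9H6O3

mol C = 8.926 g CO₂ ÷ 44.009 g/mol = 0.20282 mol
mol H = 2 × 1.218 g H₂O ÷ 18.015 g/mol = 0.13522 mol
mass O = 3.654 − (2.4361 + 0.13630) = 1.0816 g → mol O = 1.0816 ÷ 15.999 = 0.067604 mol
Divide by the smallest (0.067604 mol): C 3.000, H 2.000, O 1.000
Empirical formula: C3H2O
Empirical-formula mass = 54.05 g/mol; 162 ÷ 54.05 ≈ 3, so the molecular formula is C9H6O3.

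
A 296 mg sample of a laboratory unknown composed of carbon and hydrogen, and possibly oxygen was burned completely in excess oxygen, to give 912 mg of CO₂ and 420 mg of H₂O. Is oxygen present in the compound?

mol C = 0.912 g CO₂ ÷ 44.009 g/mol = 0.02072 mol
mol H = 2 × 0.420 g H₂O ÷ 18.015 g/mol = 0.04663 mol
C and H together account for 0.2959 g — essentially the entire 0.296 g sample — so the compound contains no oxygen.

no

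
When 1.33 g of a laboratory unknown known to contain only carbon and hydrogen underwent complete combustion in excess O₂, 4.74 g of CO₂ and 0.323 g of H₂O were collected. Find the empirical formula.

mol C = 4.74 g CO₂ ÷ 44.009 g/mol = 0.1077 mol
mol H = 2 × 0.323 g H₂O ÷ 18.015 g/mol = 0.03586 mol
Divide by the smallest (0.03586 mol): C 3.004, H 1.000

C3H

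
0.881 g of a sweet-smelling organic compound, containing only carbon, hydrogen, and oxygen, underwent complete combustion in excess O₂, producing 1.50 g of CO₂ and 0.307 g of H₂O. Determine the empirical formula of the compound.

mol C = 1.50 g CO₂ ÷ 44.009 g/mol = 0.03408 mol
mol H = 2 × 0.307 g H₂O ÷ 18.015 g/mol = 0.03408 mol
mass O = 0.881 − (0.4094 + 0.03436) = 0.4373 g → mol O = 0.4373 ÷ 15.999 = 0.02733 mol
Divide by the smallest (0.02733 mol): C 1.247, H 1.247, O 1.000
Multiplying each by 4 gives whole numbers: C 4.99, H 4.99, O 4.00

C5H5O4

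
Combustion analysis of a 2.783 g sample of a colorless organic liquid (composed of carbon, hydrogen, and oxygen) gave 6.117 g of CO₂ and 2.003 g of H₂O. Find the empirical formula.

C5H8O2

mol C = 6.117 g CO₂ ÷ 44.009 g/mol = 0.13899 mol
mol H = 2 × 2.003 g H₂O ÷ 18.015 g/mol = 0.22237 mol
mass O = 2.783 − (1.6695 + 0.22415) = 0.88939 g → mol O = 0.88939 ÷ 15.999 = 0.055590 mol
Divide by the smallest (0.055590 mol): C 2.500, H 4.000, O 1.000
Multiplying each by 2 gives whole numbers: C 5.00, H 8.00, O 2.00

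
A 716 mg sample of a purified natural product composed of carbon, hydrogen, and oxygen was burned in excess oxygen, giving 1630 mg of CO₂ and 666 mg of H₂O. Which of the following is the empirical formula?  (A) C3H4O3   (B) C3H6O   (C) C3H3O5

mol C = 1.63 g CO₂ ÷ 44.009 g/mol = 0.03704 mol
mol H = 2 × 0.666 g H₂O ÷ 18.015 g/mol = 0.07394 mol
mass O = 0.716 − (0.4449 + 0.07453) = 0.1966 g → mol O = 0.1966 ÷ 15.999 = 0.01229 mol
Divide by the smallest (0.01229 mol): C 3.014, H 6.017, O 1.000

(B) C3H6O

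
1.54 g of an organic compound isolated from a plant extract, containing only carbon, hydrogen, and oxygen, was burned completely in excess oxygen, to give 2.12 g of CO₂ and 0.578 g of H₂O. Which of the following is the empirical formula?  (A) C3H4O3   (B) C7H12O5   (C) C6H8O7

(C) C6H8O7

mol C = 2.12 g CO₂ ÷ 44.009 g/mol = 0.04817 mol
mol H = 2 × 0.578 g H₂O ÷ 18.015 g/mol = 0.06417 mol
mass O = 1.54 − (0.5786 + 0.06468) = 0.8967 g → mol O = 0.8967 ÷ 15.999 = 0.05605 mol
Divide by the smallest (0.04817 mol): C 1.000, H 1.332, O 1.164
Multiplying each by 6 gives whole numbers: C 6.00, H 7.99, O 6.98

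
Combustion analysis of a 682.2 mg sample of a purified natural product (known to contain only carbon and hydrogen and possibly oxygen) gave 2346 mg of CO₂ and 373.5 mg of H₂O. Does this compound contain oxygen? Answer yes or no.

no

mol C = 2.346 g CO₂ ÷ 44.009 g/mol = 0.053307 mol
mol H = 2 × 0.3735 g H₂O ÷ 18.015 g/mol = 0.041465 mol
C and H together account for 0.68207 g — essentially the entire 0.6822 g sample — so the compound contains no oxygen.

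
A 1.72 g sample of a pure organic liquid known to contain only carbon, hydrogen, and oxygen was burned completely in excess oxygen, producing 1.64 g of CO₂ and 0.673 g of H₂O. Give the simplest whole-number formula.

mol C = 1.64 g CO₂ ÷ 44.009 g/mol = 0.03727 mol
mol H = 2 × 0.673 g H₂O ÷ 18.015 g/mol = 0.07472 mol
mass O = 1.72 − (0.4476 + 0.07531) = 1.197 g → mol O = 1.197 ÷ 15.999 = 0.07482 mol
Divide by the smallest (0.03727 mol): C 1.000, H 2.005, O 2.008

CH2O2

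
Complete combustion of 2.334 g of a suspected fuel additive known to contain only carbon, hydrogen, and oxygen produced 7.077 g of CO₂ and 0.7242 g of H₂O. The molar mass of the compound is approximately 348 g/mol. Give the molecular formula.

mol C = 7.077 g CO₂ ÷ 44.009 g/mol = 0.16081 mol
mol H = 2 × 0.7242 g H₂O ÷ 18.015 g/mol = 0.080400 mol
mass O = 2.334 − (1.9315 + 0.081043) = 0.32149 g → mol O = 0.32149 ÷ 15.999 = 0.020095 mol
Divide by the smallest (0.020095 mol): C 8.003, H 4.001, O 1.000
Empirical formula: C8H4O
Empirical-formula mass = 116.12 g/mol; 348 ÷ 116.12 ≈ 3, so the molecular formula is C24H12O3.

C24H12O3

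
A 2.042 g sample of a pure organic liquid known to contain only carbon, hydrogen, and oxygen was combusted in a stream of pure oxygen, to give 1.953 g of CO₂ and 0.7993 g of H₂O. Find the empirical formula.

mol C = 1.953 g CO₂ ÷ 44.009 g/mol = 0.044377 mol
mol H = 2 × 0.7993 g H₂O ÷ 18.015 g/mol = 0.088737 mol
mass O = 2.042 − (0.53302 + 0.089447) = 1.4195 g → mol O = 1.4195 ÷ 15.999 = 0.088727 mol
Divide by the smallest (0.044377 mol): C 1.000, H 2.000, O 1.999

CH2O2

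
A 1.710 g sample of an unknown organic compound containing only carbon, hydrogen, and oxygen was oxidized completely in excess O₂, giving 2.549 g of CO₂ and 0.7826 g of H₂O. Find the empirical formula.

mol C = 2.549 g CO₂ ÷ 44.009 g/mol = 0.057920 mol
mol H = 2 × 0.7826 g H₂O ÷ 18.015 g/mol = 0.086883 mol
mass O = 1.710 − (0.69568 + 0.087578) = 0.92675 g → mol O = 0.92675 ÷ 15.999 = 0.057925 mol
Divide by the smallest (0.057920 mol): C 1.000, H 1.500, O 1.000
Multiplying each by 2 gives whole numbers: C 2.00, H 3.00, O 2.00

C2H3O2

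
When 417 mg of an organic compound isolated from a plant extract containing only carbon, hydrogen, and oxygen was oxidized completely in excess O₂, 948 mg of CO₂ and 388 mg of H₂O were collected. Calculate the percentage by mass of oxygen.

mol C = 0.948 g CO₂ ÷ 44.009 g/mol = 0.02154 mol
mol H = 2 × 0.388 g H₂O ÷ 18.015 g/mol = 0.04308 mol
mass O = 0.417 − (0.2587 + 0.04342) = 0.1149 g → mol O = 0.1149 ÷ 15.999 = 0.007179 mol
mass % O = 0.1149 g ÷ 0.417 g × 100%

27.5%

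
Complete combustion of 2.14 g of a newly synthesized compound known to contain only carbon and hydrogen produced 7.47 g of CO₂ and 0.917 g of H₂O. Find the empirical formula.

C5H3

mol C = 7.47 g CO₂ ÷ 44.009 g/mol = 0.1697 mol
mol H = 2 × 0.917 g H₂O ÷ 18.015 g/mol = 0.1018 mol
Divide by the smallest (0.1018 mol): C 1.667, H 1.000
Multiplying each by 3 gives whole numbers: C 5.00, H 3.00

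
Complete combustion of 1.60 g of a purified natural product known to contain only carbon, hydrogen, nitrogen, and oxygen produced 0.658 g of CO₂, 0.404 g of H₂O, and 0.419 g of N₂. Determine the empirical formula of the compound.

mol C = 0.658 g CO₂ ÷ 44.009 g/mol = 0.01495 mol
mol H = 2 × 0.404 g H₂O ÷ 18.015 g/mol = 0.04485 mol
mol N = 2 × 0.419 g N₂ ÷ 28.014 g/mol = 0.02991 mol
mass O = 1.60 − (0.1796 + 0.04521 + 0.4190) = 0.9562 g → mol O = 0.9562 ÷ 15.999 = 0.05977 mol
Divide by the smallest (0.01495 mol): C 1.000, H 3.000, N 2.001, O 3.997

CH3N2O4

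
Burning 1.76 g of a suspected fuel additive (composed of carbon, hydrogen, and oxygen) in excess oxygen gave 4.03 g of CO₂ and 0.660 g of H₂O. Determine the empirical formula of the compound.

C5H4O2

mol C = 4.03 g CO₂ ÷ 44.009 g/mol = 0.09157 mol
mol H = 2 × 0.660 g H₂O ÷ 18.015 g/mol = 0.07327 mol
mass O = 1.76 − (1.100 + 0.07386) = 0.5863 g → mol O = 0.5863 ÷ 15.999 = 0.03664 mol
Divide by the smallest (0.03664 mol): C 2.499, H 2.000, O 1.000
Multiplying each by 2 gives whole numbers: C 5.00, H 4.00, O 2.00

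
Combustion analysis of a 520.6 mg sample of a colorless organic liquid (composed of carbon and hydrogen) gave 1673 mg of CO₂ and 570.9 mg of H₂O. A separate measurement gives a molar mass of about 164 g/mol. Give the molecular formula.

mol C = 1.673 g CO₂ ÷ 44.009 g/mol = 0.038015 mol
mol H = 2 × 0.5709 g H₂O ÷ 18.015 g/mol = 0.063381 mol
Divide by the smallest (0.038015 mol): C 1.000, H 1.667
Multiplying each by 3 gives whole numbers: C 3.00, H 5.00
Empirical formula: C3H5
Empirical-formula mass = 41.07 g/mol; 164 ÷ 41.07 ≈ 4, so the molecular formula is C12H20.

C12H20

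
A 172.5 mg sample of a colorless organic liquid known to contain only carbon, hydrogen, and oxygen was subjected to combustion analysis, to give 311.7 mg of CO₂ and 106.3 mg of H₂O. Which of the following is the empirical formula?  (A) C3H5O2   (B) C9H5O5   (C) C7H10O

mol C = 0.3117 g CO₂ ÷ 44.009 g/mol = 0.0070826 mol
mol H = 2 × 0.1063 g H₂O ÷ 18.015 g/mol = 0.011801 mol
mass O = 0.1725 − (0.085070 + 0.011896) = 0.075535 g → mol O = 0.075535 ÷ 15.999 = 0.0047212 mol
Divide by the smallest (0.0047212 mol): C 1.500, H 2.500, O 1.000
Multiplying each by 2 gives whole numbers: C 3.00, H 5.00, O 2.00

(A) C3H5O2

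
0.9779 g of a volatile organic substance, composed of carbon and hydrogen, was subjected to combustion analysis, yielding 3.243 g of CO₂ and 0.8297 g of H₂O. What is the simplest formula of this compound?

C4H5

mol C = 3.243 g CO₂ ÷ 44.009 g/mol = 0.073689 mol
mol H = 2 × 0.8297 g H₂O ÷ 18.015 g/mol = 0.092112 mol
Divide by the smallest (0.073689 mol): C 1.000, H 1.250
Multiplying each by 4 gives whole numbers: C 4.00, H 5.00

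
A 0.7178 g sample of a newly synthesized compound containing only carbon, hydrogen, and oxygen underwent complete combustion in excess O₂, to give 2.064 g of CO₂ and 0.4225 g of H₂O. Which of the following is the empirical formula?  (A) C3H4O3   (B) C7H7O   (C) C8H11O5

mol C = 2.064 g CO₂ ÷ 44.009 g/mol = 0.046899 mol
mol H = 2 × 0.4225 g H₂O ÷ 18.015 g/mol = 0.046905 mol
mass O = 0.7178 − (0.56331 + 0.047281) = 0.10721 g → mol O = 0.10721 ÷ 15.999 = 0.0067010 mol
Divide by the smallest (0.0067010 mol): C 6.999, H 7.000, O 1.000

(B) C7H7O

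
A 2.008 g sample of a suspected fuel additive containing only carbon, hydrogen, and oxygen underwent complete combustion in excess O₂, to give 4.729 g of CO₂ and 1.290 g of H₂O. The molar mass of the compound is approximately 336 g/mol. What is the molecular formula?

C18H24O6

mol C = 4.729 g CO₂ ÷ 44.009 g/mol = 0.10746 mol
mol H = 2 × 1.290 g H₂O ÷ 18.015 g/mol = 0.14321 mol
mass O = 2.008 − (1.2906 + 0.14436) = 0.57299 g → mol O = 0.57299 ÷ 15.999 = 0.035814 mol
Divide by the smallest (0.035814 mol): C 3.000, H 3.999, O 1.000
Empirical formula: C3H4O
Empirical-formula mass = 56.06 g/mol; 336 ÷ 56.06 ≈ 6, so the molecular formula is C18H24O6.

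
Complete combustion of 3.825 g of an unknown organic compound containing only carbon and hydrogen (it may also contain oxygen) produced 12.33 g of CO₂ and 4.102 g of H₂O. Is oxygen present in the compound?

no

mol C = 12.33 g CO₂ ÷ 44.009 g/mol = 0.28017 mol
mol H = 2 × 4.102 g H₂O ÷ 18.015 g/mol = 0.45540 mol
C and H together account for 3.8242 g — essentially the entire 3.825 g sample — so the compound contains no oxygen.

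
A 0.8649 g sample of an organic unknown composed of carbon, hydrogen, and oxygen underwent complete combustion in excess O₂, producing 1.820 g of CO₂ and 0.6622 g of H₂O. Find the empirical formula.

mol C = 1.820 g CO₂ ÷ 44.009 g/mol = 0.041355 mol
mol H = 2 × 0.6622 g H₂O ÷ 18.015 g/mol = 0.073517 mol
mass O = 0.8649 − (0.49672 + 0.074105) = 0.29408 g → mol O = 0.29408 ÷ 15.999 = 0.018381 mol
Divide by the smallest (0.018381 mol): C 2.250, H 4.000, O 1.000
Multiplying each by 4 gives whole numbers: C 9.00, H 16.00, O 4.00

C9H16O4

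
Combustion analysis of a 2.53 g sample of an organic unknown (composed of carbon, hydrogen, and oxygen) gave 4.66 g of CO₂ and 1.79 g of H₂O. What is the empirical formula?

C8H15O5

mol C = 4.66 g CO₂ ÷ 44.009 g/mol = 0.1059 mol
mol H = 2 × 1.79 g H₂O ÷ 18.015 g/mol = 0.1987 mol
mass O = 2.53 − (1.272 + 0.2003) = 1.058 g → mol O = 1.058 ÷ 15.999 = 0.06612 mol
Divide by the smallest (0.06612 mol): C 1.601, H 3.005, O 1.000
Multiplying each by 5 gives whole numbers: C 8.01, H 15.03, O 5.00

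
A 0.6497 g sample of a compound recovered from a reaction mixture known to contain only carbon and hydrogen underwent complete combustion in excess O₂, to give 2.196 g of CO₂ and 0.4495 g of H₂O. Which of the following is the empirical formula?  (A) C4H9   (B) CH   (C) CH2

mol C = 2.196 g CO₂ ÷ 44.009 g/mol = 0.049899 mol
mol H = 2 × 0.4495 g H₂O ÷ 18.015 g/mol = 0.049903 mol
Divide by the smallest (0.049899 mol): C 1.000, H 1.000

(B) CH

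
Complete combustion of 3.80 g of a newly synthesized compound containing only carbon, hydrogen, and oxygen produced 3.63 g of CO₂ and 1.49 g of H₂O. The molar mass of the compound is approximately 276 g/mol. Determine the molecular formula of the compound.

C6H12O12

mol C = 3.63 g CO₂ ÷ 44.009 g/mol = 0.08248 mol
mol H = 2 × 1.49 g H₂O ÷ 18.015 g/mol = 0.1654 mol
mass O = 3.80 − (0.9907 + 0.1667) = 2.643 g → mol O = 2.643 ÷ 15.999 = 0.1652 mol
Divide by the smallest (0.08248 mol): C 1.000, H 2.005, O 2.002
Empirical formula: CH2O2
Empirical-formula mass = 46.02 g/mol; 276 ÷ 46.02 ≈ 6, so the molecular formula is C6H12O12.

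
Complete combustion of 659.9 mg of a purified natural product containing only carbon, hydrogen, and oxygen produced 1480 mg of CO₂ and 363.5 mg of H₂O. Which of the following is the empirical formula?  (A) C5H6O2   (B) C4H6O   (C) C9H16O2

(A) C5H6O2

mol C = 1.480 g CO₂ ÷ 44.009 g/mol = 0.033629 mol
mol H = 2 × 0.3635 g H₂O ÷ 18.015 g/mol = 0.040355 mol
mass O = 0.6599 − (0.40392 + 0.040678) = 0.21530 g → mol O = 0.21530 ÷ 15.999 = 0.013457 mol
Divide by the smallest (0.013457 mol): C 2.499, H 2.999, O 1.000
Multiplying each by 2 gives whole numbers: C 5.00, H 6.00, O 2.00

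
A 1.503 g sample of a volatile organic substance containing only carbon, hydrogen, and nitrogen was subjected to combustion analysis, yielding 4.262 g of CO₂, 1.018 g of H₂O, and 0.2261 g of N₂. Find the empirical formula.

mol C = 4.262 g CO₂ ÷ 44.009 g/mol = 0.096844 mol
mol H = 2 × 1.018 g H₂O ÷ 18.015 g/mol = 0.11302 mol
mol N = 2 × 0.2261 g N₂ ÷ 28.014 g/mol = 0.016142 mol
Divide by the smallest (0.016142 mol): C 6.000, H 7.001, N 1.000

C6H7N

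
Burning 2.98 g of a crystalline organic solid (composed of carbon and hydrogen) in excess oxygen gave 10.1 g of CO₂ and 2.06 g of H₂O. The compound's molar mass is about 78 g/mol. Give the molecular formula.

mol C = 10.1 g CO₂ ÷ 44.009 g/mol = 0.2295 mol
mol H = 2 × 2.06 g H₂O ÷ 18.015 g/mol = 0.2287 mol
Divide by the smallest (0.2287 mol): C 1.003, H 1.000
Empirical formula: CH
Empirical-formula mass = 13.02 g/mol; 78 ÷ 13.02 ≈ 6, so the molecular formula is C6H6.

C6H6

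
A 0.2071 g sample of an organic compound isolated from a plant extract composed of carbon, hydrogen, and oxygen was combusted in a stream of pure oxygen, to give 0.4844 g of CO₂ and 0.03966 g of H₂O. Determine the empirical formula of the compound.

mol C = 0.4844 g CO₂ ÷ 44.009 g/mol = 0.011007 mol
mol H = 2 × 0.03966 g H₂O ÷ 18.015 g/mol = 0.0044030 mol
mass O = 0.2071 − (0.13220 + 0.0044382) = 0.070459 g → mol O = 0.070459 ÷ 15.999 = 0.0044039 mol
Divide by the smallest (0.0044030 mol): C 2.500, H 1.000, O 1.000
Multiplying each by 2 gives whole numbers: C 5.00, H 2.00, O 2.00

C5H2O2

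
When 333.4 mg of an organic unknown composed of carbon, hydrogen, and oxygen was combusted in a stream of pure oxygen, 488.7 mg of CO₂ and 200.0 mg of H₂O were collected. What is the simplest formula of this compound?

mol C = 0.4887 g CO₂ ÷ 44.009 g/mol = 0.011105 mol
mol H = 2 × 0.2000 g H₂O ÷ 18.015 g/mol = 0.022204 mol
mass O = 0.3334 − (0.13338 + 0.022381) = 0.17764 g → mol O = 0.17764 ÷ 15.999 = 0.011103 mol
Divide by the smallest (0.011103 mol): C 1.000, H 2.000, O 1.000

CH2O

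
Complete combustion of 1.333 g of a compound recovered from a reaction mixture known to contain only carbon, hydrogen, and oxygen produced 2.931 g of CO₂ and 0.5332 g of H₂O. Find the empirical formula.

mol C = 2.931 g CO₂ ÷ 44.009 g/mol = 0.066600 mol
mol H = 2 × 0.5332 g H₂O ÷ 18.015 g/mol = 0.059195 mol
mass O = 1.333 − (0.79993 + 0.059669) = 0.47340 g → mol O = 0.47340 ÷ 15.999 = 0.029589 mol
Divide by the smallest (0.029589 mol): C 2.251, H 2.001, O 1.000
Multiplying each by 4 gives whole numbers: C 9.00, H 8.00, O 4.00

C9H8O4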